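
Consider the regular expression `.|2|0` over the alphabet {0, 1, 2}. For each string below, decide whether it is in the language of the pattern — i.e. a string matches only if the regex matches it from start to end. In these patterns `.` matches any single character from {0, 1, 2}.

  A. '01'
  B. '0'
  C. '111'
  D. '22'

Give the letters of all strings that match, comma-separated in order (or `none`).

B

A → no match
B → match
C → no match
D → no match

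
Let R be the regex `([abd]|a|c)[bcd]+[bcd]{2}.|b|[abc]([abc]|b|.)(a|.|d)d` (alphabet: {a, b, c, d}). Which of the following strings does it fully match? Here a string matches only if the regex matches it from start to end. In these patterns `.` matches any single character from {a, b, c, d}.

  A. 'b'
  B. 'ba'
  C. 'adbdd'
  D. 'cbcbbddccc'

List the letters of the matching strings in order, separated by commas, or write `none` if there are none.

A → match
B → no match
C → match
D → match

A, C, D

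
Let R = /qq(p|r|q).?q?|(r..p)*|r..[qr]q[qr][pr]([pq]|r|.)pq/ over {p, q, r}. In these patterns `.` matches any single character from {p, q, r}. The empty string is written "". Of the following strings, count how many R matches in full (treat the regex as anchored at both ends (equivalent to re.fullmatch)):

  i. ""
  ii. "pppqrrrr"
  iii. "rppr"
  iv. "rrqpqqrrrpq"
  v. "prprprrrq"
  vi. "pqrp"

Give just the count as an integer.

1

i → match
ii → no match
iii → no match
iv → no match
v → no match
vi → no match
Total matched: 1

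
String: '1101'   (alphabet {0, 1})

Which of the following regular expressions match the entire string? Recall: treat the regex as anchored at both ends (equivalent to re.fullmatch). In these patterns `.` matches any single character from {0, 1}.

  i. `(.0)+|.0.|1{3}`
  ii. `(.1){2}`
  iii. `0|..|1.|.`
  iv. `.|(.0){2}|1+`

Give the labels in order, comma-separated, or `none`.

i → no match
ii → match
iii → no match
iv → no match

ii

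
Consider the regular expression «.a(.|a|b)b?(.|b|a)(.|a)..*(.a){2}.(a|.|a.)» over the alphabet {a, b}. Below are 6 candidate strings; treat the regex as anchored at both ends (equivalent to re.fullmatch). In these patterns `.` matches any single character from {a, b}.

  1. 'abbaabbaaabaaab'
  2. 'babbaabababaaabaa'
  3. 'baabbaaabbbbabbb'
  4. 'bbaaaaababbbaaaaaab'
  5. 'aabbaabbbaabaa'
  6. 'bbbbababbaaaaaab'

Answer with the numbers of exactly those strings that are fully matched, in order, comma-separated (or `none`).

1 → no match
2 → match
3 → no match
4 → no match
5 → no match
6 → no match

2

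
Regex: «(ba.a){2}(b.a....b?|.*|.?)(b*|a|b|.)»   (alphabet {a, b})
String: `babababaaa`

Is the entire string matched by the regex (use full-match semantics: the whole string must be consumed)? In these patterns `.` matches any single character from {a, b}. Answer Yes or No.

Yes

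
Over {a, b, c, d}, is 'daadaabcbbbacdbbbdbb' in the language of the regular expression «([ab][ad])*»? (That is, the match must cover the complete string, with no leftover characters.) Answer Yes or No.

No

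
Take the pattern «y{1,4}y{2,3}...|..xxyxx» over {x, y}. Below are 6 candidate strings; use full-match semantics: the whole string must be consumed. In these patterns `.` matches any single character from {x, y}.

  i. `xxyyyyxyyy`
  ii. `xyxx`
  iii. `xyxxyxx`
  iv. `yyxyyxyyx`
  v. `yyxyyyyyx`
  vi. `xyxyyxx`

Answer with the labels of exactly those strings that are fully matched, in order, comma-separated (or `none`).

i → no match
ii → no match
iii → match
iv → no match
v → no match
vi → no match

iii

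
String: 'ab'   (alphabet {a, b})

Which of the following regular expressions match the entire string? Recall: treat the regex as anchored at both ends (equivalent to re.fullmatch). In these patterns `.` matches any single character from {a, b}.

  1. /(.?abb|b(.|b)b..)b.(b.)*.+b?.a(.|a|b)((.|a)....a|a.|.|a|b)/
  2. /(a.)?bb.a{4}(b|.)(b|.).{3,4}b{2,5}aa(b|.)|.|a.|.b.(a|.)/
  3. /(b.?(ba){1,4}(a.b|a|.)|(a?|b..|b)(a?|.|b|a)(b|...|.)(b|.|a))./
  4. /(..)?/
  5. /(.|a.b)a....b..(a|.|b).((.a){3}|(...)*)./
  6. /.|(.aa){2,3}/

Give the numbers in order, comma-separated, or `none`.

2, 4

1 → no match
2 → match
3 → no match
4 → match
5 → no match
6 → no match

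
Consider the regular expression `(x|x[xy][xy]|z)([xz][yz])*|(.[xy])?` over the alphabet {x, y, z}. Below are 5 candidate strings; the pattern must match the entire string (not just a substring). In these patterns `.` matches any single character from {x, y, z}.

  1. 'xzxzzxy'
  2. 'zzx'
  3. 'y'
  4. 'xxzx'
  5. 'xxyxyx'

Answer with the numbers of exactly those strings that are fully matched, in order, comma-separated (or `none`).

none

1 → no match
2 → no match
3 → no match
4 → no match
5 → no match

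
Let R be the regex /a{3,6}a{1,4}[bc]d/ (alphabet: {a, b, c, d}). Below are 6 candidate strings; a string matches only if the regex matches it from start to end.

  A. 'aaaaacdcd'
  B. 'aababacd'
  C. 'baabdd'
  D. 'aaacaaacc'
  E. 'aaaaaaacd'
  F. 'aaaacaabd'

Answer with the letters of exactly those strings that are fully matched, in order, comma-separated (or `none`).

E

A → no match
B → no match
C → no match — must start with 'a'
D → no match — must end with 'd'
E → match
F → no match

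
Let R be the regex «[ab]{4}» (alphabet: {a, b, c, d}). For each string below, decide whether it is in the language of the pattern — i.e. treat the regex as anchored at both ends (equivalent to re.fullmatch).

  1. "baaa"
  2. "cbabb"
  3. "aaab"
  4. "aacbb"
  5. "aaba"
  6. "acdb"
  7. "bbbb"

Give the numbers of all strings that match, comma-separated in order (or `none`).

1, 3, 5, 7

1 → match
2 → no match
3 → match
4 → no match
5 → match
6 → no match
7 → match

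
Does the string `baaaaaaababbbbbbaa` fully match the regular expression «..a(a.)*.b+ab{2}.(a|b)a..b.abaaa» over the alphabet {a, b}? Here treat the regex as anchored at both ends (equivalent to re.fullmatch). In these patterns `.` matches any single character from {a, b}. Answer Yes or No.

Every match must end with `abaaa`, but `baaaaaaababbbbbbaa` does not.

No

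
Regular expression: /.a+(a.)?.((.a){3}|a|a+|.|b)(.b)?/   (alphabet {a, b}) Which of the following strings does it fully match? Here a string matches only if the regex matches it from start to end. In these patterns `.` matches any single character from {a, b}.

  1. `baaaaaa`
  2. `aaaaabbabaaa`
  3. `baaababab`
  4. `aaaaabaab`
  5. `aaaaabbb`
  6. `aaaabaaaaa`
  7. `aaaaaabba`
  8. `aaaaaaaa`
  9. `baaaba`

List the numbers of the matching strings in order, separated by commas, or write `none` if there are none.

1, 2, 3, 4, 5, 6, 7, 8, 9

1. `baaaaaa` → match
2. `aaaaabbabaaa` → match
3. `baaababab` → match
4. `aaaaabaab` → match
5. `aaaaabbb` → match
6. `aaaabaaaaa` → match
7. `aaaaaabba` → match
8. `aaaaaaaa` → match
9. `baaaba` → match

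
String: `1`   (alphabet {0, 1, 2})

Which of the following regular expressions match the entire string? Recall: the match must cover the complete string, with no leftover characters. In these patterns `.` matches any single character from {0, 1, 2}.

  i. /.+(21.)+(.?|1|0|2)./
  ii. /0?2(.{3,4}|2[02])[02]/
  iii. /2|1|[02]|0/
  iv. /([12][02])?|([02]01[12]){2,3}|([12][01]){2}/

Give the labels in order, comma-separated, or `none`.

i → no match
ii → no match
iii → match
iv → no match

iii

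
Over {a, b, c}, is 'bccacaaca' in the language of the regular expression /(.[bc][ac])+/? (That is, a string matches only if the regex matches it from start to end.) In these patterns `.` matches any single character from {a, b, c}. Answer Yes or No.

Yes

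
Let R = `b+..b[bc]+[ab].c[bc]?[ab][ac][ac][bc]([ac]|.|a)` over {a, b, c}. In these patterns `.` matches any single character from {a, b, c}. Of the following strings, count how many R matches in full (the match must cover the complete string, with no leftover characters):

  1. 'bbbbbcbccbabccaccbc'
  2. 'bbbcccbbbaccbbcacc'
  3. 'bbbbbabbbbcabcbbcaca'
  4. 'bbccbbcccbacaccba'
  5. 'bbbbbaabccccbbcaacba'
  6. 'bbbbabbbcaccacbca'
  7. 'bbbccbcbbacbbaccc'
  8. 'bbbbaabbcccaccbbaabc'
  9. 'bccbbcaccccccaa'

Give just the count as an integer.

6

1 → match
2 → no match
3 → match
4 → match
5 → match
6 → no match
7 → match
8 → match
9 → no match
Total matched: 6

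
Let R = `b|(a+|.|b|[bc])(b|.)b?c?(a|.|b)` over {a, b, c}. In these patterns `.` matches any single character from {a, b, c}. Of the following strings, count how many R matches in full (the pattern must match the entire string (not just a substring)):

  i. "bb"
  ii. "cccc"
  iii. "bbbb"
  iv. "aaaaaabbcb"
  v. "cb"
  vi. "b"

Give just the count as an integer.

i. "bb" → no match
ii. "cccc" → match
iii. "bbbb" → match
iv. "aaaaaabbcb" → match
v. "cb" → no match
vi. "b" → match
Total matched: 4

4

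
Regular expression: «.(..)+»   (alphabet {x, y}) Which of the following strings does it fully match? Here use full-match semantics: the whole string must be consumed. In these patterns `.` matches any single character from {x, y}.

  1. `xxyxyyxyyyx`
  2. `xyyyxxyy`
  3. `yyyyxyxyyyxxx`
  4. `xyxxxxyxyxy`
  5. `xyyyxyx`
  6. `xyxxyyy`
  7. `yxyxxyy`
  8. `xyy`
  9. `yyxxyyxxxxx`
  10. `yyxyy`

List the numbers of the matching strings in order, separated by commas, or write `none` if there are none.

1, 3, 4, 5, 6, 7, 8, 9, 10

1. `xxyxyyxyyyx` → match
2. `xyyyxxyy` → no match
3 → match
4. `xyxxxxyxyxy` → match
5. `xyyyxyx` → match
6. `xyxxyyy` → match
7. `yxyxxyy` → match
8. `xyy` → match
9. `yyxxyyxxxxx` → match
10. `yyxyy` → match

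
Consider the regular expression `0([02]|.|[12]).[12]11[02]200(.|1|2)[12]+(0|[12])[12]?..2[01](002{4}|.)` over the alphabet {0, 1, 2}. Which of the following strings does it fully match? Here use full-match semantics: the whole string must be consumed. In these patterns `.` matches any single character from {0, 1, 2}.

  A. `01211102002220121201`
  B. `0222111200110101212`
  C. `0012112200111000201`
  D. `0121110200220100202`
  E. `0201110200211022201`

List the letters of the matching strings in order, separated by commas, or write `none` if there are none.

A, C, D, E

A → match
B → no match
C → match
D → match
E → match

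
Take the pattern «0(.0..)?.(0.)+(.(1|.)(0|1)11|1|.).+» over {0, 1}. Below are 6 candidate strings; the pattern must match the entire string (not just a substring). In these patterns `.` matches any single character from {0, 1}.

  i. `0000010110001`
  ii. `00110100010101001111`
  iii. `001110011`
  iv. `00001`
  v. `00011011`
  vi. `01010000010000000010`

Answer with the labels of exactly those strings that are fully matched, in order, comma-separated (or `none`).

i, v, vi

i → match
ii → no match
iii. `001110011` → no match
iv. `00001` → no match
v. `00011011` → match
vi → match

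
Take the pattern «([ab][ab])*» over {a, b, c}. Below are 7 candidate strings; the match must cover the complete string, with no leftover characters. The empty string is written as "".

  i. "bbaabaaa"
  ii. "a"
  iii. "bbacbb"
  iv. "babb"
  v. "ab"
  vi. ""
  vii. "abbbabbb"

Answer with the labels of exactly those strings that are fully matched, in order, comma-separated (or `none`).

i, iv, v, vi, vii

i → match
ii → no match
iii → no match
iv → match
v → match
vi → match
vii → match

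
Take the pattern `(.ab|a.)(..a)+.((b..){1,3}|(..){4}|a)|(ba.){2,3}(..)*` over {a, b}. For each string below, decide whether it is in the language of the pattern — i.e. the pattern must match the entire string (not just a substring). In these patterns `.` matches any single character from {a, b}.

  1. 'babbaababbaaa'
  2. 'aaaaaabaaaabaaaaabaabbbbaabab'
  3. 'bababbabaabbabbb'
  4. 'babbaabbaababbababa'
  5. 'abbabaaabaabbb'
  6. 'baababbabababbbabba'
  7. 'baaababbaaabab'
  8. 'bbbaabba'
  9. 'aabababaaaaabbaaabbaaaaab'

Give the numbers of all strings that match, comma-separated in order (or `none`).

1 → match
2 → match
3 → no match
4 → no match
5 → no match
6 → match
7 → no match
8 → no match
9 → no match

1, 2, 6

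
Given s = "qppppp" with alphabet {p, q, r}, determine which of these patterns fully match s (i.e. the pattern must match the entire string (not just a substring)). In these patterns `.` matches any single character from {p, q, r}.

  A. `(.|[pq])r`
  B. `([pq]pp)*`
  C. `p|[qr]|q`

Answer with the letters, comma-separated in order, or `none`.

A → no match — must end with "r"
B → match
C → no match

B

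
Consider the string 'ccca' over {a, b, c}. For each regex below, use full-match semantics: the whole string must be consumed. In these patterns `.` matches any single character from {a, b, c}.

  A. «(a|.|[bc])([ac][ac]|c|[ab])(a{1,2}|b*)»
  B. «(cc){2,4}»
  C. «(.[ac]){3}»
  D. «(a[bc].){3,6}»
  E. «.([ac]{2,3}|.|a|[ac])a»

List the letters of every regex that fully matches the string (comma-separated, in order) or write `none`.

A, E

A → match
B → no match — must end with 'cc'
C → no match
D → no match — must start with 'a'
E → match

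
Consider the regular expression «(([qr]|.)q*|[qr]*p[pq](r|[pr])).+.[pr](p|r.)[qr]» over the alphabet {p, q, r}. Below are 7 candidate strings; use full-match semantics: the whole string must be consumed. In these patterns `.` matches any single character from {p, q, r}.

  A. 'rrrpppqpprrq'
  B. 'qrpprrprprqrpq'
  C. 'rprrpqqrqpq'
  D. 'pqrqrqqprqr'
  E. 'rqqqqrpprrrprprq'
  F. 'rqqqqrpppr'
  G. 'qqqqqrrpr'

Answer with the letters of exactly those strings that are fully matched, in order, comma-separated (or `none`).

A → match
B → match
C → no match
D → match
E → no match
F → match
G → match

A, B, D, F, G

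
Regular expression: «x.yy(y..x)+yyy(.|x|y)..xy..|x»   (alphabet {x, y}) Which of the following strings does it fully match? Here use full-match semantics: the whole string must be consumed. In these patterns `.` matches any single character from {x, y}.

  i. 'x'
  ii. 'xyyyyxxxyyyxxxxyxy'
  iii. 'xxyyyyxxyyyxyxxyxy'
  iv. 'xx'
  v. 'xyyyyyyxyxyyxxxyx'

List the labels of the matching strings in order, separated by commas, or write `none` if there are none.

i, ii, iii

i → match
ii → match
iii → match
iv → no match
v → no match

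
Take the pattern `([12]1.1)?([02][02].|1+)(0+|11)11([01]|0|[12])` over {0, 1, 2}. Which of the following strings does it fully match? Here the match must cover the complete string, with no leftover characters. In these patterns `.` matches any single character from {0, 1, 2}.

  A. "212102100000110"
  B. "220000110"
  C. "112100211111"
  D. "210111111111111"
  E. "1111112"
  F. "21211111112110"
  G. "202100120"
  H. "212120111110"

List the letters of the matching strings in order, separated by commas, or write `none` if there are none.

A, B, C, D, E, H

A → match
B → match
C → match
D → match
E → match
F → no match
G → no match
H → match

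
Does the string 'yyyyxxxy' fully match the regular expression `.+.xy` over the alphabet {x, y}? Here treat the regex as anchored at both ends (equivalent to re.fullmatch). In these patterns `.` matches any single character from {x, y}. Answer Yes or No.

Yes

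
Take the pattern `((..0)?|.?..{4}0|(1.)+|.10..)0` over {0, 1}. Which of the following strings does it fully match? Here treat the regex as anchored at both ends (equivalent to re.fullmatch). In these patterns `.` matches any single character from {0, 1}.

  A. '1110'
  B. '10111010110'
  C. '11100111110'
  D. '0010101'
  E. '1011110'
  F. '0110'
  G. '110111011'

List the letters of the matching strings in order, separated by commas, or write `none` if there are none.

A → no match
B → match
C → no match
D → no match — must end with '0'
E → match
F → no match
G → no match — must end with '0'

B, E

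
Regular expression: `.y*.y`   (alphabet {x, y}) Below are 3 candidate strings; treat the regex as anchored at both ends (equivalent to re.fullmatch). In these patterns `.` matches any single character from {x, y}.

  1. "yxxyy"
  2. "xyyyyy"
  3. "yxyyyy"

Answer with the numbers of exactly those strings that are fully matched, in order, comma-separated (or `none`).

2

1 → no match
2 → match
3 → no match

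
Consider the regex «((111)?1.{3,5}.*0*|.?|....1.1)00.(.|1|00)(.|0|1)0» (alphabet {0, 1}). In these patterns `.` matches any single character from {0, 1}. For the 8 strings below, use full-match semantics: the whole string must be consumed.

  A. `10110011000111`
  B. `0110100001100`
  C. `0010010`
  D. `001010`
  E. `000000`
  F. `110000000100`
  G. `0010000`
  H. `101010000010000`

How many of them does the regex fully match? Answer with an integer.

6

A → no match — must end with `0`
B → no match
C → match
D → match
E → match
F → match
G → match
H → match
Total matched: 6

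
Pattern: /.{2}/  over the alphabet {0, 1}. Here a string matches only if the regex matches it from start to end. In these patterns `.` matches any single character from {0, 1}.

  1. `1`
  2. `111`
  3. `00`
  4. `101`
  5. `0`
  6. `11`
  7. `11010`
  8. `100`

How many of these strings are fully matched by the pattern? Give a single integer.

2

1 → no match
2 → no match
3 → match
4 → no match
5 → no match
6 → match
7 → no match
8 → no match
Total matched: 2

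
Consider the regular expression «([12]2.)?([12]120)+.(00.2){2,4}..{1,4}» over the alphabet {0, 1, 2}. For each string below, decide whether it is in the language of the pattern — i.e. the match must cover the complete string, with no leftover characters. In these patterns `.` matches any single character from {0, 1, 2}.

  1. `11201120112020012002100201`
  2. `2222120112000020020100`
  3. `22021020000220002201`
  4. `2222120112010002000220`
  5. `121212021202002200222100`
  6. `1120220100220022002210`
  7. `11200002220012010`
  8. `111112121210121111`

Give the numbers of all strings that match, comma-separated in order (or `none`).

4, 5

1 → no match
2 → no match
3 → no match
4 → match
5 → match
6 → no match
7 → no match
8 → no match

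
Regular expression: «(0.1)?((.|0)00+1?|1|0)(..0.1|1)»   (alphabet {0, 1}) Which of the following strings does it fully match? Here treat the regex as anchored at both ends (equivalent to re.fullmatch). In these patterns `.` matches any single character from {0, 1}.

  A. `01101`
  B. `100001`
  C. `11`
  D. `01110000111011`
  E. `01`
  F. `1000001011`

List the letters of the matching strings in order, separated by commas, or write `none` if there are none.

A → match
B → match
C → match
D → match
E → match
F → match

A, B, C, D, E, F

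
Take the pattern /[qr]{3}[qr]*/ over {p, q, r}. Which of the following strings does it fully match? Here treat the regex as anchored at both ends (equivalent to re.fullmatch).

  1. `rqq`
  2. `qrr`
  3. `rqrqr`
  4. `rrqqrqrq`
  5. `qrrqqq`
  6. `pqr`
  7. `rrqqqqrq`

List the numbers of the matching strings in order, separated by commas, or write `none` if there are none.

1 → match
2 → match
3 → match
4 → match
5 → match
6 → no match
7 → match

1, 2, 3, 4, 5, 7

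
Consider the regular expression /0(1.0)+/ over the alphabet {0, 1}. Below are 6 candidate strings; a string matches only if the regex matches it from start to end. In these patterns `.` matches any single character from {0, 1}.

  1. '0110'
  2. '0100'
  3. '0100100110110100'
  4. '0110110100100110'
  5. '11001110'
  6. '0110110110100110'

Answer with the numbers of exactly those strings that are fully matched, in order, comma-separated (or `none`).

1 → match
2 → match
3 → match
4 → match
5 → no match — must start with '01'
6 → match

1, 2, 3, 4, 6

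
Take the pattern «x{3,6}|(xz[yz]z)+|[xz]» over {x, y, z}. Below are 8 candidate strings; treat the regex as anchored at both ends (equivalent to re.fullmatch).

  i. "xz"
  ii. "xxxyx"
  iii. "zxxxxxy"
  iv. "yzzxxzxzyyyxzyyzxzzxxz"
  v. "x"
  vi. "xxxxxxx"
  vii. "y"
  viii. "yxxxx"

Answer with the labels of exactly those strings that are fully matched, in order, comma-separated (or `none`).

i → no match
ii → no match
iii → no match
iv → no match
v → match
vi → no match
vii → no match
viii → no match

v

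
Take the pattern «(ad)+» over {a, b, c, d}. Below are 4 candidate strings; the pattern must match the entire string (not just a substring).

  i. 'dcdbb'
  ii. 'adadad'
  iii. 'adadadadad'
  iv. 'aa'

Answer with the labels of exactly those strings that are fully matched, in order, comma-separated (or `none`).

ii, iii

i → no match — must start with 'ad'
ii → match
iii → match
iv → no match — must start with 'ad'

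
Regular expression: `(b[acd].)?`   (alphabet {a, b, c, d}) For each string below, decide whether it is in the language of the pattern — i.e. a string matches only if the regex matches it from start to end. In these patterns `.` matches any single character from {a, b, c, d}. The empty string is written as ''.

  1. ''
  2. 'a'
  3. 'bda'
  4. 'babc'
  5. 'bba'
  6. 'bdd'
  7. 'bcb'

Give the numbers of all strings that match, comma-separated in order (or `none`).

1, 3, 6, 7

1. '' → match
2. 'a' → no match
3. 'bda' → match
4. 'babc' → no match
5. 'bba' → no match
6. 'bdd' → match
7. 'bcb' → match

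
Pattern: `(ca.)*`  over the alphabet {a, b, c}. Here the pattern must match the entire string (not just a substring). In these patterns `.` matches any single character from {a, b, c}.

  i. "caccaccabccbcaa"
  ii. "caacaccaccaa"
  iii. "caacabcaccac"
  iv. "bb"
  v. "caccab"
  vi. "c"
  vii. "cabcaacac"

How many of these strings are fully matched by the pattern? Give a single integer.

i → no match
ii → match
iii → match
iv → no match
v → match
vi → no match
vii → match
Total matched: 4

4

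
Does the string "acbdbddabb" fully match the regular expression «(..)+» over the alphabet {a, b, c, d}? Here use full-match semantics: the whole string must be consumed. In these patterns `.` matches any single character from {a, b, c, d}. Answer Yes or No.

Yes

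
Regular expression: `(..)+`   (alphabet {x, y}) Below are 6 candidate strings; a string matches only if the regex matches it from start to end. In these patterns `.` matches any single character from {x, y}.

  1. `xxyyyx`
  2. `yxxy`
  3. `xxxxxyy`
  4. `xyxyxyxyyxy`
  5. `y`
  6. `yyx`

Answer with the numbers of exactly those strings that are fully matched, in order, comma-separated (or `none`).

1. `xxyyyx` → match
2. `yxxy` → match
3. `xxxxxyy` → no match
4. `xyxyxyxyyxy` → no match
5. `y` → no match
6. `yyx` → no match

1, 2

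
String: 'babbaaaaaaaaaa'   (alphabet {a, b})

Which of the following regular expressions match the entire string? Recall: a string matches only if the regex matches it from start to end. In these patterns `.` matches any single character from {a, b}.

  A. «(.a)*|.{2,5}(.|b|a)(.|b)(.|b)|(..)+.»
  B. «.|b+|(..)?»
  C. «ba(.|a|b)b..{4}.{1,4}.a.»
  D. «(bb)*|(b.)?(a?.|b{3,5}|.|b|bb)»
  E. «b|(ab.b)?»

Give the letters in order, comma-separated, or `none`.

C

A → no match
B → no match
C → match
D → no match
E → no match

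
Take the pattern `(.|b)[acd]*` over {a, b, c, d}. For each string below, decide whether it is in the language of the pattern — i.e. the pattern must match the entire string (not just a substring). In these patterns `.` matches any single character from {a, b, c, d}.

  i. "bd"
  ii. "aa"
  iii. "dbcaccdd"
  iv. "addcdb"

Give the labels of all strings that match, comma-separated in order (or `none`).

i → match
ii → match
iii → no match
iv → no match

i, ii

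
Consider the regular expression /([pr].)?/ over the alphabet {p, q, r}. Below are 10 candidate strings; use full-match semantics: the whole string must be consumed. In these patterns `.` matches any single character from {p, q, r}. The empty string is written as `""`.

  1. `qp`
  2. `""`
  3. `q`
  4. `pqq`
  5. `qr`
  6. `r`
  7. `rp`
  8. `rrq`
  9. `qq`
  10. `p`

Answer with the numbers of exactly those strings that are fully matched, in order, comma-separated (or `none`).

1 → no match
2 → match
3 → no match
4 → no match
5 → no match
6 → no match
7 → match
8 → no match
9 → no match
10 → no match

2, 7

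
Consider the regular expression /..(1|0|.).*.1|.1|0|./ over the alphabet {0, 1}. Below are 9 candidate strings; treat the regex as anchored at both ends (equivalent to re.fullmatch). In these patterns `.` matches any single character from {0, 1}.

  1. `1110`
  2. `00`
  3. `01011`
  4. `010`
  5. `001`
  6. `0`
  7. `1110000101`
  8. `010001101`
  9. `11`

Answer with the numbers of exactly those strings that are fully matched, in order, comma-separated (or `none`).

1 → no match
2 → no match
3 → match
4 → no match
5 → no match
6 → match
7 → match
8 → match
9 → match

3, 6, 7, 8, 9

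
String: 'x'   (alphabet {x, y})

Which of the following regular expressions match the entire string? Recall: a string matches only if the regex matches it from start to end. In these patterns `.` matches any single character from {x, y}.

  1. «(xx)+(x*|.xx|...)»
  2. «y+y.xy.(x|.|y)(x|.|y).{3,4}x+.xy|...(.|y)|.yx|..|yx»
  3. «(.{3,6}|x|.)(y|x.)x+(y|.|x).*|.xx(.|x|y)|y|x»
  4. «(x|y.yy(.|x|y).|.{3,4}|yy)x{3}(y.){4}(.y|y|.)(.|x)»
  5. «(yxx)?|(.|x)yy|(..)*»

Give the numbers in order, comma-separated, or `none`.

3

1 → no match — must start with 'xx'
2 → no match
3 → match
4 → no match
5 → no match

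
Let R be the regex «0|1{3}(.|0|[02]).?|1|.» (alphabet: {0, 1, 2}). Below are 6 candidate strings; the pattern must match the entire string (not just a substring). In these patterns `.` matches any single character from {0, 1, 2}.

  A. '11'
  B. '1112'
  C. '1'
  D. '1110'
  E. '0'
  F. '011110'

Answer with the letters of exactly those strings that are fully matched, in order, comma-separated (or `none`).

B, C, D, E

A. '11' → no match
B. '1112' → match
C. '1' → match
D. '1110' → match
E. '0' → match
F. '011110' → no match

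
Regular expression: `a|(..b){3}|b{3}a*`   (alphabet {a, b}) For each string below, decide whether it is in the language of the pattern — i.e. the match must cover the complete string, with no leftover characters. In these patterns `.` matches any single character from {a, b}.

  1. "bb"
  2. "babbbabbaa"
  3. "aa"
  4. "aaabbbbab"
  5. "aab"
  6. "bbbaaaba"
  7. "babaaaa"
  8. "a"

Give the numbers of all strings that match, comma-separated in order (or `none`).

1 → no match
2 → no match
3 → no match
4 → no match
5 → no match
6 → no match
7 → no match
8 → match

8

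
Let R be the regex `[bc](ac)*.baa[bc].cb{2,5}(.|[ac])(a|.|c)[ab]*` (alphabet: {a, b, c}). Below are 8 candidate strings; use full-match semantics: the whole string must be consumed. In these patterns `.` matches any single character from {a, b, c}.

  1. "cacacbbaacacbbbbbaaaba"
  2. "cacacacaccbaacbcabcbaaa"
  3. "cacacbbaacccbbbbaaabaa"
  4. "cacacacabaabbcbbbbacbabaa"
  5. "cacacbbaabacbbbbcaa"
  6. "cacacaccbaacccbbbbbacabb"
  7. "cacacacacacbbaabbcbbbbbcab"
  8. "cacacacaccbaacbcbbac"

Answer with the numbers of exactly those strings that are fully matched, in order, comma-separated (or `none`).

1 → match
2 → no match
3 → match
4 → match
5 → match
6 → match
7 → match
8 → match

1, 3, 4, 5, 6, 7, 8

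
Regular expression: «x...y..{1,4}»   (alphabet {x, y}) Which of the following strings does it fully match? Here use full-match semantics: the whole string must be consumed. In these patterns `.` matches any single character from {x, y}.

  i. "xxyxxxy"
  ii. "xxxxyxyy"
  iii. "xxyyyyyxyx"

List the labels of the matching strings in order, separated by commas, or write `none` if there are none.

i → no match
ii → match
iii → match

ii, iii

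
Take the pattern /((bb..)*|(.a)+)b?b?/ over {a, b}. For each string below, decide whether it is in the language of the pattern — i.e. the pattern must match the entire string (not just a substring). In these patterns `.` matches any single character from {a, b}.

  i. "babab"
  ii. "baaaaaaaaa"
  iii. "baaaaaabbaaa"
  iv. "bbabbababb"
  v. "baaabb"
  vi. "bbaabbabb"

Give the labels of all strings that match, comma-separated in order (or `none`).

i → match
ii → match
iii → no match
iv → no match
v → match
vi → match

i, ii, v, vi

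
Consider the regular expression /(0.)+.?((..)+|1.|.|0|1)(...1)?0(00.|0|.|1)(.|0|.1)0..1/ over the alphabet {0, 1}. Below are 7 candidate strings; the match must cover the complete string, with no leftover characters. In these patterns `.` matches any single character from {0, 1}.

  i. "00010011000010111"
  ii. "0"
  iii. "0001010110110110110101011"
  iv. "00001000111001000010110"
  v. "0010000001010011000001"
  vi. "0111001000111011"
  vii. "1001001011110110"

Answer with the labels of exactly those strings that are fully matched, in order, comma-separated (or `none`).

i

i → match
ii → no match — must end with "1"
iii → no match
iv → no match — must end with "1"
v → no match
vi → no match
vii → no match — must start with "0"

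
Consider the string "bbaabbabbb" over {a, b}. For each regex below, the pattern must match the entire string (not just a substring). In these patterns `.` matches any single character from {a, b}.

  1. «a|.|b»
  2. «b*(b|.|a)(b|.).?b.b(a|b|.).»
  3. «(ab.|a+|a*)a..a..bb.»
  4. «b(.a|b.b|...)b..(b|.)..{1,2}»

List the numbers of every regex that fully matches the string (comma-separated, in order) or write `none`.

1 → no match
2 → match
3 → no match
4 → match

2, 4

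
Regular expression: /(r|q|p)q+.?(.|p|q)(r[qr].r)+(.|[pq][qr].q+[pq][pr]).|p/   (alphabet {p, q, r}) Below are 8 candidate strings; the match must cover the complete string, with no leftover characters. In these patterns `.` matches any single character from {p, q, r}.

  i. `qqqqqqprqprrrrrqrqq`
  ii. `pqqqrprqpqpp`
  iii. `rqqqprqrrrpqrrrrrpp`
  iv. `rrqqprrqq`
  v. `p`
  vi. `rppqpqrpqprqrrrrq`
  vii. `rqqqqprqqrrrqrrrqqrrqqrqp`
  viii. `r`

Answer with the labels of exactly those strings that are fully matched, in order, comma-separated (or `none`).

v

i → no match
ii → no match
iii → no match
iv → no match
v → match
vi → no match
vii → no match
viii → no match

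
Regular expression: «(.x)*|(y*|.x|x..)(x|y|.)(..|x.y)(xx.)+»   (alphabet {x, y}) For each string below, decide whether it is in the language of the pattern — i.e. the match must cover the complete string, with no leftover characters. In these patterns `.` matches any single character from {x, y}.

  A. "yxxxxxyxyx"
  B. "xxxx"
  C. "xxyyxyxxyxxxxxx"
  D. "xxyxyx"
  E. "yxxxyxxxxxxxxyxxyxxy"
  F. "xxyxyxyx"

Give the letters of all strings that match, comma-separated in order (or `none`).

A, B, C, D, E, F

A → match
B → match
C → match
D → match
E → match
F → match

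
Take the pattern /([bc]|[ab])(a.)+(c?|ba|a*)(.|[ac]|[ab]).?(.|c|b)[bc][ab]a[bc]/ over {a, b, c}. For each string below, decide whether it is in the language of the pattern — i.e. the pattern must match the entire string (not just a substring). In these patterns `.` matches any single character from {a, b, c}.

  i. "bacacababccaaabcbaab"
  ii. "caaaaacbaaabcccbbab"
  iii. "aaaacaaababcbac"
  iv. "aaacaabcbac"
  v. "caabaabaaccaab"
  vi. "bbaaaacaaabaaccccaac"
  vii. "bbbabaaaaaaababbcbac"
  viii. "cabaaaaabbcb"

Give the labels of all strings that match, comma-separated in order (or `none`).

iii, iv

i → no match
ii → no match
iii → match
iv. "aaacaabcbac" → match
v → no match
vi → no match
vii → no match
viii. "cabaaaaabbcb" → no match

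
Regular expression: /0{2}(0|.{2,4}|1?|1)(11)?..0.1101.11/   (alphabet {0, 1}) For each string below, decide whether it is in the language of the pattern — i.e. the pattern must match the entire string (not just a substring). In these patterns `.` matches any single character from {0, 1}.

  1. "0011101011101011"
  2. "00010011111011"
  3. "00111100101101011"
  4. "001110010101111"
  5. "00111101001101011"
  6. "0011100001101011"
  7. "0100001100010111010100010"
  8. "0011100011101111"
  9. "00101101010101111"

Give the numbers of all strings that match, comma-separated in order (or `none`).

1, 5, 6, 8

1 → match
2 → no match
3 → no match
4 → no match
5 → match
6 → match
7 → no match — must end with "11"
8 → match
9 → no match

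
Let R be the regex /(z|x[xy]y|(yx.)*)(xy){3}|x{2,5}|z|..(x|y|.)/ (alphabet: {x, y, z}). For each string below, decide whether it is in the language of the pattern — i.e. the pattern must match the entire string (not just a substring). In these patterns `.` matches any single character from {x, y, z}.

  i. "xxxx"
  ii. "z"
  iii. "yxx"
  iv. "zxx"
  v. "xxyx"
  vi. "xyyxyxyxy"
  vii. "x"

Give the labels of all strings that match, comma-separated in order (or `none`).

i → match
ii → match
iii → match
iv → match
v → no match
vi → match
vii → no match

i, ii, iii, iv, vi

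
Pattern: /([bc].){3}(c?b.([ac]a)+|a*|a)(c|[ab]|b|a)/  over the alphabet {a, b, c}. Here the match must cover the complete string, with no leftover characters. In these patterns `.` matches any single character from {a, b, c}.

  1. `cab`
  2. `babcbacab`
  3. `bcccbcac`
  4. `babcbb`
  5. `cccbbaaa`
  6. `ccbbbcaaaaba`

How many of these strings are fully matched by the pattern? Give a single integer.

2

1 → no match
2 → no match
3 → match
4 → no match
5 → match
6 → no match
Total matched: 2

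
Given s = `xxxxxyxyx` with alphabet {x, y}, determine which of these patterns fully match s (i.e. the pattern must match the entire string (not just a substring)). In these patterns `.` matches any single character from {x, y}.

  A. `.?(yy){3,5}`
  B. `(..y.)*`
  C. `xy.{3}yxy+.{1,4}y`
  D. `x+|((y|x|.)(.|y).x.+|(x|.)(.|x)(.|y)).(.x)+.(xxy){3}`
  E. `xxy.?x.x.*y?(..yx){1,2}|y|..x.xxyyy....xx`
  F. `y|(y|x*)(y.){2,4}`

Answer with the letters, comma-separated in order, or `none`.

F

A → no match — must end with `yy`
B → no match
C → no match — must start with `xy`
D → no match
E → no match
F → match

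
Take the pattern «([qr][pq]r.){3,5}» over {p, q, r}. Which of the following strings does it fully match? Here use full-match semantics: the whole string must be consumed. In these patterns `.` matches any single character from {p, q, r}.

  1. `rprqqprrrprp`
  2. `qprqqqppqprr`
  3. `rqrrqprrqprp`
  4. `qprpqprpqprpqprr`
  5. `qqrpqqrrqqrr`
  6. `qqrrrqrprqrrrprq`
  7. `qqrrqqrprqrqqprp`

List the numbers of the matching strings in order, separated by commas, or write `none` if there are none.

1, 3, 4, 5, 6, 7

1 → match
2 → no match
3 → match
4 → match
5 → match
6 → match
7 → match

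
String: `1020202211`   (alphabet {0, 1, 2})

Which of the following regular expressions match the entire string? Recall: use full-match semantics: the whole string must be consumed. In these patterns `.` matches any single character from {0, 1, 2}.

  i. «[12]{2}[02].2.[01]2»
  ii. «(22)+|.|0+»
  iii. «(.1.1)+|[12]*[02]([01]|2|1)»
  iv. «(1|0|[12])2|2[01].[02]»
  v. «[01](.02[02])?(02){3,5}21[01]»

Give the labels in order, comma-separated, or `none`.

v

i → no match — must end with `2`
ii → no match
iii → no match
iv → no match
v → match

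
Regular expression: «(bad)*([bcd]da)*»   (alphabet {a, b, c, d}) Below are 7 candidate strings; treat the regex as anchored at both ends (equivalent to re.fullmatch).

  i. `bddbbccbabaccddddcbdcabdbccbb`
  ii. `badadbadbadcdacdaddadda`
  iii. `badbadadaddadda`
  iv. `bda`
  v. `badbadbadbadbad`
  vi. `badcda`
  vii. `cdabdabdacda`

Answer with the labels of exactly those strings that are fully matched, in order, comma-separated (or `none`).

iv, v, vi, vii

i → no match
ii → no match
iii → no match
iv → match
v → match
vi → match
vii → match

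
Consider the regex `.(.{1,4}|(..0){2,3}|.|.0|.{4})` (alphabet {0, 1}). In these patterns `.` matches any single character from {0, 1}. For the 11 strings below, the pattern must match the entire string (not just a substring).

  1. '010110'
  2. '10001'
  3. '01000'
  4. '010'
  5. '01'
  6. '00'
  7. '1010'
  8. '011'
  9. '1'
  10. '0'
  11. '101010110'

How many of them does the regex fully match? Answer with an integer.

1. '010110' → no match
2. '10001' → match
3. '01000' → match
4. '010' → match
5. '01' → match
6. '00' → match
7. '1010' → match
8. '011' → match
9. '1' → no match
10. '0' → no match
11. '101010110' → no match
Total matched: 7

7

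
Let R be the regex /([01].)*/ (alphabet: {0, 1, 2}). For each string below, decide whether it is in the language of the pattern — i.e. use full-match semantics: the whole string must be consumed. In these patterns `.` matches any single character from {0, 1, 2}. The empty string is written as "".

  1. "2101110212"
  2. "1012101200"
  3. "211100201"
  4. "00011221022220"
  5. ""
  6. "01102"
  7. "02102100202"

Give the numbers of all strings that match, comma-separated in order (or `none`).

2, 5

1 → no match
2 → match
3 → no match
4 → no match
5 → match
6 → no match
7 → no match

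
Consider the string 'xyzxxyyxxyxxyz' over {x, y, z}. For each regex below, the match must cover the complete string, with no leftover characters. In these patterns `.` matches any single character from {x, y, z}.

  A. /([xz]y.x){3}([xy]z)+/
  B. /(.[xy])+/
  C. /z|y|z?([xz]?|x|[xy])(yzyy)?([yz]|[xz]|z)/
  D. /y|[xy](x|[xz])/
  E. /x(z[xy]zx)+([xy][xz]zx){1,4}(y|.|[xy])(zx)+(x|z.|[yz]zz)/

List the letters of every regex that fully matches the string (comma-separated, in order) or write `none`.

A

A → match
B → no match
C → no match
D → no match
E → no match — must start with 'xz'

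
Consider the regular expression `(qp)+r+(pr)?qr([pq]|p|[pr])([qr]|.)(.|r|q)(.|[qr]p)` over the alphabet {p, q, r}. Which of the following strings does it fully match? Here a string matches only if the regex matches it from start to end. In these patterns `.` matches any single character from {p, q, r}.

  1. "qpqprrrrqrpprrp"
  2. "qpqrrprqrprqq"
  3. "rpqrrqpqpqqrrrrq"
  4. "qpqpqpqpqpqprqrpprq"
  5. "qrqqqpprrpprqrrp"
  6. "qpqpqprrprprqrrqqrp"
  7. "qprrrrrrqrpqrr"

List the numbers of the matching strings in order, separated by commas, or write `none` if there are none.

1, 4, 7

1 → match
2 → no match
3 → no match — must start with "qp"
4 → match
5 → no match — must start with "qp"
6 → no match
7 → match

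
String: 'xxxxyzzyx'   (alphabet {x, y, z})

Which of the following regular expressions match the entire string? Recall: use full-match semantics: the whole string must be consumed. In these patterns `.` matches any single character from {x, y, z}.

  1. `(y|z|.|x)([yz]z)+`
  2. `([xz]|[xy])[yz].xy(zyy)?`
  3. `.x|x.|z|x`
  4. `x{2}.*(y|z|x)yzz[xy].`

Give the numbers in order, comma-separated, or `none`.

4

1 → no match — must end with 'z'
2 → no match
3 → no match
4 → match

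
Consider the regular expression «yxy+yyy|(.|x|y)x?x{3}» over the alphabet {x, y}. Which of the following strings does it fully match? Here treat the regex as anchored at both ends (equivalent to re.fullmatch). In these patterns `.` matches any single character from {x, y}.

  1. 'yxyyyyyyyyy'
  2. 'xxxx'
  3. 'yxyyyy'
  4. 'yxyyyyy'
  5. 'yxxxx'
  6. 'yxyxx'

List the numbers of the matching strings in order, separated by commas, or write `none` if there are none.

1 → match
2 → match
3 → match
4 → match
5 → match
6 → no match

1, 2, 3, 4, 5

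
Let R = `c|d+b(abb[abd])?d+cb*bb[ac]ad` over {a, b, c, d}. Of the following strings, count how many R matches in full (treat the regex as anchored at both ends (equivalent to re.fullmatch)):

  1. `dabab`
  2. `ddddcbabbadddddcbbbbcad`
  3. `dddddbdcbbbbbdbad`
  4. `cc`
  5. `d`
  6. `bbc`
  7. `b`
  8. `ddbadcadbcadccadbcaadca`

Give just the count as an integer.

0

1 → no match
2 → no match
3 → no match
4 → no match
5 → no match
6 → no match
7 → no match
8 → no match
Total matched: 0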